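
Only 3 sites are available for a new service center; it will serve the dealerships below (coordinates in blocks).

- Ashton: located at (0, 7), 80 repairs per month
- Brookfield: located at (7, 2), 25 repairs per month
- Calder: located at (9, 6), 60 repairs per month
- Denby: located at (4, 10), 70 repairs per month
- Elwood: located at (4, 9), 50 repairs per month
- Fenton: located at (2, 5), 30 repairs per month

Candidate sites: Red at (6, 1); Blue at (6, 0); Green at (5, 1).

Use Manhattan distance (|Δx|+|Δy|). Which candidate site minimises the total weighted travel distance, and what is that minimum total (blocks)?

Green, total 2855 blocks

Total weighted distance at each candidate:
  Red (6, 1): total = 3000
  Blue (6, 0): total = 3315
  Green (5, 1): total = 2855
Minimum is at Green with total 2855 blocks.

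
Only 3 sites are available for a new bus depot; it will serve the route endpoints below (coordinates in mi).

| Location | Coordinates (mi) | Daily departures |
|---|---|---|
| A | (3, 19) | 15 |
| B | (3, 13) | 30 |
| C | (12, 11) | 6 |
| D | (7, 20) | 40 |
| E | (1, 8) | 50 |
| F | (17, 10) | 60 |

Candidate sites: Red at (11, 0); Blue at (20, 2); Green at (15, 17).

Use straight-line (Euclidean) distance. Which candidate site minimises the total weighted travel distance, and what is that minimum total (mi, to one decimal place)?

Total weighted distance at each candidate:
  Red (11, 0): total = 2989.3
  Blue (20, 2): total = 3437.4
  Green (15, 17): total = 2212.9
Minimum is at Green with total 2212.9 mi.

Green, total 2212.9 mi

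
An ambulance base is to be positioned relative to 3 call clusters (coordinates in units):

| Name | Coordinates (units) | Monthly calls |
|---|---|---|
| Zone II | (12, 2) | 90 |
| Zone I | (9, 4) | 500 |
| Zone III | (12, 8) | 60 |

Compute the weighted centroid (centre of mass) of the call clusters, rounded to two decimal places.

(9.69, 4.09)

The minimiser of Σwᵢ‖p−pᵢ‖² is the weighted centroid p* = (Σwᵢpᵢ)/(Σwᵢ).
Σwᵢ = 650.
Σwᵢxᵢ = 90·12 + 500·9 + 60·12 = 6300.
Σwᵢyᵢ = 90·2 + 500·4 + 60·8 = 2660.
x* = 6300/650 = 9.69, y* = 2660/650 = 4.09.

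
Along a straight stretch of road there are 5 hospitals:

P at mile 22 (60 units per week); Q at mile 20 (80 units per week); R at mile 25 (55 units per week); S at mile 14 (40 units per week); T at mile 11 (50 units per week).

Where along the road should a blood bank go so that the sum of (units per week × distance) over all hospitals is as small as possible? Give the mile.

For a sum of weighted absolute distances on a line, the optimum is the weighted median (not the mean). Total weight W = 285; half-weight = 142.5.
Sort by position and accumulate weight:
  mile 11 (T, w=50) → cum 50
  mile 14 (S, w=40) → cum 90
  mile 20 (Q, w=80) → cum 170  ≥ 142.5 → median here
  mile 22 (P, w=60) → cum 230
  mile 25 (R, w=55) → cum 285
Optimal location: mile 20.

x = 20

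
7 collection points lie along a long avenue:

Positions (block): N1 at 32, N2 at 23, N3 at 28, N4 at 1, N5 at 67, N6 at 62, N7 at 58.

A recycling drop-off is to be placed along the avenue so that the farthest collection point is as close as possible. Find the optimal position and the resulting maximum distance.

The 1-center on a line is the midpoint of the two extreme points: leftmost at 1, rightmost at 67.
Optimal location = (1 + 67)/2 = 34; maximum distance = (67 − 1)/2 = 33.

location 34, max distance 33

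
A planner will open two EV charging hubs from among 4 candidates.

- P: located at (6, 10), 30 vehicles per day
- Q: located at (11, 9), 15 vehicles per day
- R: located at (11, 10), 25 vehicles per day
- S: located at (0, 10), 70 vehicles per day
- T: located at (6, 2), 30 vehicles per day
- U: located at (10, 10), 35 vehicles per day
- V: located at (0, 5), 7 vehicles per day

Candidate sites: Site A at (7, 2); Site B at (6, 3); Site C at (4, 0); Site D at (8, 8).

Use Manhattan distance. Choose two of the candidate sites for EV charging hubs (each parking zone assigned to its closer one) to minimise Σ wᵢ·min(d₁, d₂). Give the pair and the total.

{Site B, Site D}, total 1231

Evaluate every pair (each demand assigned to the nearer of the two):
  {Site B, Site D}: total = 1231
  {Site A, Site D}: total = 1245
  {Site C, Site D}: total = 1328
  {Site A, Site B}: total = 2056
  {Site B, Site C}: total = 2056
  {Site A, Site C}: total = 2193
Best pair: {Site B, Site D} with total 1231.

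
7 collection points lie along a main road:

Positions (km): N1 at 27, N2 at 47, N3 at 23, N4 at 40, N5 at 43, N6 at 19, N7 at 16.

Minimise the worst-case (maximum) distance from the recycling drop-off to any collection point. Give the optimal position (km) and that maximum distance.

The 1-center on a line is the midpoint of the two extreme points: leftmost at 16, rightmost at 47.
Optimal location = (16 + 47)/2 = 31.5; maximum distance = (47 − 16)/2 = 15.5.

location 31.5, max distance 15.5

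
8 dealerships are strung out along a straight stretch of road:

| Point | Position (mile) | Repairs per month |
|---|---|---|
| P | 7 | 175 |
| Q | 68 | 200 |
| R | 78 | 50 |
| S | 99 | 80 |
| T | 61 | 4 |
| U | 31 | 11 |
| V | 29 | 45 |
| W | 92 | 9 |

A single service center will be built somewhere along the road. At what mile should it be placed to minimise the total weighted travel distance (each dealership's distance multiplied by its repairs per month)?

For a sum of weighted absolute distances on a line, the optimum is the weighted median (not the mean). Total weight W = 574; half-weight = 287.
Sort by position and accumulate weight:
  mile 7 (P, w=175) → cum 175
  mile 29 (V, w=45) → cum 220
  mile 31 (U, w=11) → cum 231
  mile 61 (T, w=4) → cum 235
  mile 68 (Q, w=200) → cum 435  ≥ 287 → median here
  mile 78 (R, w=50) → cum 485
  mile 92 (W, w=9) → cum 494
  mile 99 (S, w=80) → cum 574
Optimal location: mile 68.

x = 68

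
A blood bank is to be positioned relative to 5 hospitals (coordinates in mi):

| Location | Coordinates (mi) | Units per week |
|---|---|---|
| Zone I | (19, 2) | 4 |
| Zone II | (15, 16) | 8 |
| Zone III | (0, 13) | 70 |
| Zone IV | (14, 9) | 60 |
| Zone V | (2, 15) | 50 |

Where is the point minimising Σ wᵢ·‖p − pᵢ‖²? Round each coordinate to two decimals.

The minimiser of Σwᵢ‖p−pᵢ‖² is the weighted centroid p* = (Σwᵢpᵢ)/(Σwᵢ).
Σwᵢ = 192.
Σwᵢxᵢ = 4·19 + 8·15 + 70·0 + 60·14 + 50·2 = 1136.
Σwᵢyᵢ = 4·2 + 8·16 + 70·13 + 60·9 + 50·15 = 2336.
x* = 1136/192 = 5.92, y* = 2336/192 = 12.17.

(5.92, 12.17)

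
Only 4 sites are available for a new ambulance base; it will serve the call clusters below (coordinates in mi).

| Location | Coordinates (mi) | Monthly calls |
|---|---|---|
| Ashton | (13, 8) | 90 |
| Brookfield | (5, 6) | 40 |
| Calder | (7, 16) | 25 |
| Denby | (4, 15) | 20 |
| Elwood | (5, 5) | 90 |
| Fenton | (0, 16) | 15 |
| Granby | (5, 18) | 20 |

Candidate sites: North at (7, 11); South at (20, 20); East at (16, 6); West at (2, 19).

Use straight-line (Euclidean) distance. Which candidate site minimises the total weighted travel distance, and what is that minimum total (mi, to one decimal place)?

Total weighted distance at each candidate:
  North (7, 11): total = 1888.0
  South (20, 20): total = 5264.1
  East (16, 6): total = 3003.5
  West (2, 19): total = 3574.9
Minimum is at North with total 1888.0 mi.

North, total 1888.0 mi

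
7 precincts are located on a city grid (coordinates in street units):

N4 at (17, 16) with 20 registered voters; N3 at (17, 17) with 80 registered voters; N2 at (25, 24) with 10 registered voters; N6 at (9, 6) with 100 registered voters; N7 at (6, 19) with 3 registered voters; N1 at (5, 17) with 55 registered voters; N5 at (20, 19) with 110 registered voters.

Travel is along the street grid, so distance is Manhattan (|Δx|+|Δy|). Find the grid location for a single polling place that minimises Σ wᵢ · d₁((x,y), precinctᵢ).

Manhattan distance separates: Σwᵢ(|x−xᵢ|+|y−yᵢ|) = Σwᵢ|x−xᵢ| + Σwᵢ|y−yᵢ|, so x and y are optimised independently as 1-D weighted medians.
Total weight W = 378; half = 189.
x-coordinate, sorted with cumulative weight:
  x=5 (N1, w=55) cum 55
  x=6 (N7, w=3) cum 58
  x=9 (N6, w=100) cum 158
  x=17 (N4, w=20) cum 178
  x=17 (N3, w=80) cum 258  ← median
  x=20 (N5, w=110) cum 368
  x=25 (N2, w=10) cum 378
⇒ x* = 17
y-coordinate, sorted with cumulative weight:
  y=6 (N6, w=100) cum 100
  y=16 (N4, w=20) cum 120
  y=17 (N3, w=80) cum 200  ← median
  y=17 (N1, w=55) cum 255
  y=19 (N7, w=3) cum 258
  y=19 (N5, w=110) cum 368
  y=24 (N2, w=10) cum 378
⇒ y* = 17

(17, 17)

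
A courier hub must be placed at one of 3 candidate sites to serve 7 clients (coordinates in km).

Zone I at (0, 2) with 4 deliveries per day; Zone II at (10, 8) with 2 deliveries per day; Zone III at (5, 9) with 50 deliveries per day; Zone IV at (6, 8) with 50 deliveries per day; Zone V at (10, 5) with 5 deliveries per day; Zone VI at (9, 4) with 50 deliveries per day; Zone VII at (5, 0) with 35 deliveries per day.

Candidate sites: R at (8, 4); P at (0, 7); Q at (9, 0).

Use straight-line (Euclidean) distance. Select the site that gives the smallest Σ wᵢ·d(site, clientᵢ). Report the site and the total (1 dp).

R, total 793.3 km

Total weighted distance at each candidate:
  R (8, 4): total = 793.3
  P (0, 7): total = 1439.9
  Q (9, 0): total = 1338.1
Minimum is at R with total 793.3 km.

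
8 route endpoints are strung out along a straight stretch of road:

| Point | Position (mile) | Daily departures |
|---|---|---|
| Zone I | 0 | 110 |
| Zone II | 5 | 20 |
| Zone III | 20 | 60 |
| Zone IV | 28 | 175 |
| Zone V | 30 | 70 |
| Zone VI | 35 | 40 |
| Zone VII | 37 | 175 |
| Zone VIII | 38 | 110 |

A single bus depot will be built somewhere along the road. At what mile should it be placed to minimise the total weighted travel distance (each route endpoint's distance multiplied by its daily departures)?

x = 30

For a sum of weighted absolute distances on a line, the optimum is the weighted median (not the mean). Total weight W = 760; half-weight = 380.
Sort by position and accumulate weight:
  mile 0 (Zone I, w=110) → cum 110
  mile 5 (Zone II, w=20) → cum 130
  mile 20 (Zone III, w=60) → cum 190
  mile 28 (Zone IV, w=175) → cum 365
  mile 30 (Zone V, w=70) → cum 435  ≥ 380 → median here
  mile 35 (Zone VI, w=40) → cum 475
  mile 37 (Zone VII, w=175) → cum 650
  mile 38 (Zone VIII, w=110) → cum 760
Optimal location: mile 30.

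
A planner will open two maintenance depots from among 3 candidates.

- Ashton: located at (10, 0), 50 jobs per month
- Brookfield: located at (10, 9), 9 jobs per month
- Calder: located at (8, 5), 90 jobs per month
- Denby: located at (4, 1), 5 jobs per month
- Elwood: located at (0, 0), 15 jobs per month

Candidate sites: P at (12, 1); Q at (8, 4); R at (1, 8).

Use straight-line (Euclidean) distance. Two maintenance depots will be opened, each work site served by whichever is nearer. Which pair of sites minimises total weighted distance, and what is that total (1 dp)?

Evaluate every pair (each demand assigned to the nearer of the two):
  {P, Q}: total = 409.4
  {Q, R}: total = 508.0
  {P, R}: total = 854.1
Best pair: {P, Q} with total 409.4.

{P, Q}, total 409.4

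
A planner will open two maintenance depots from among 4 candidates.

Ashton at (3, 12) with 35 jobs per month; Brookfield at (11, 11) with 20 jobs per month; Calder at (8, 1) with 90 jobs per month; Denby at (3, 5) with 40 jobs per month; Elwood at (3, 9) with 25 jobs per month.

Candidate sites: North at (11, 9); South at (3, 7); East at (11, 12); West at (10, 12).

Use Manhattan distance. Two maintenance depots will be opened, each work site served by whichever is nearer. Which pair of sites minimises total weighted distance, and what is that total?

{South, East}, total 1315

Evaluate every pair (each demand assigned to the nearer of the two):
  {South, East}: total = 1315
  {North, South}: total = 1335
  {South, West}: total = 1335
  {North, West}: total = 1955
  {North, East}: total = 1970
  {East, West}: total = 2245
Best pair: {South, East} with total 1315.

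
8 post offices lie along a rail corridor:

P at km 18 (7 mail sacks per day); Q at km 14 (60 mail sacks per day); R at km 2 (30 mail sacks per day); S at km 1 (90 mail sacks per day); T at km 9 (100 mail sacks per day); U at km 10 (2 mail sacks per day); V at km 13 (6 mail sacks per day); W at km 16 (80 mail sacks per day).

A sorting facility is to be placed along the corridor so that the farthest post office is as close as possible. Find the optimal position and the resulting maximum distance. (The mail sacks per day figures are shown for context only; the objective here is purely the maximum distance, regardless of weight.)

The 1-center on a line is the midpoint of the two extreme points: leftmost at 1, rightmost at 18.
Optimal location = (1 + 18)/2 = 9.5; maximum distance = (18 − 1)/2 = 8.5.

location 9.5, max distance 8.5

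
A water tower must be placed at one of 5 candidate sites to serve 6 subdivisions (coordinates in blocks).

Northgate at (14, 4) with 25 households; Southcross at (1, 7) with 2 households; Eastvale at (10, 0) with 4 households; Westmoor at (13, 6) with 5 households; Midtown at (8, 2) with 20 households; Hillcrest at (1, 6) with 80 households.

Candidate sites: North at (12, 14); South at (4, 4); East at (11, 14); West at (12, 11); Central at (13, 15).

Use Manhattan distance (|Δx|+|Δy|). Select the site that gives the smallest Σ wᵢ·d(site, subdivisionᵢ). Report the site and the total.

Total weighted distance at each candidate:
  North (12, 14): total = 2285
  South (4, 4): total = 877
  East (11, 14): total = 2209
  West (12, 11): total = 1877
  Central (13, 15): total = 2497
Minimum is at South with total 877 blocks.

South, total 877 blocks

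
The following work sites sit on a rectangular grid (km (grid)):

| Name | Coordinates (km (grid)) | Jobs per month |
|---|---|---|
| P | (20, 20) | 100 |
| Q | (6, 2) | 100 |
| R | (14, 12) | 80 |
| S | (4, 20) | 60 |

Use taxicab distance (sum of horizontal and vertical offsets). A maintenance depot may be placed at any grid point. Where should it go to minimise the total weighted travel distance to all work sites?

(14, 12)

Manhattan distance separates: Σwᵢ(|x−xᵢ|+|y−yᵢ|) = Σwᵢ|x−xᵢ| + Σwᵢ|y−yᵢ|, so x and y are optimised independently as 1-D weighted medians.
Total weight W = 340; half = 170.
x-coordinate, sorted with cumulative weight:
  x=4 (S, w=60) cum 60
  x=6 (Q, w=100) cum 160
  x=14 (R, w=80) cum 240  ← median
  x=20 (P, w=100) cum 340
⇒ x* = 14
y-coordinate, sorted with cumulative weight:
  y=2 (Q, w=100) cum 100
  y=12 (R, w=80) cum 180  ← median
  y=20 (P, w=100) cum 280
  y=20 (S, w=60) cum 340
⇒ y* = 12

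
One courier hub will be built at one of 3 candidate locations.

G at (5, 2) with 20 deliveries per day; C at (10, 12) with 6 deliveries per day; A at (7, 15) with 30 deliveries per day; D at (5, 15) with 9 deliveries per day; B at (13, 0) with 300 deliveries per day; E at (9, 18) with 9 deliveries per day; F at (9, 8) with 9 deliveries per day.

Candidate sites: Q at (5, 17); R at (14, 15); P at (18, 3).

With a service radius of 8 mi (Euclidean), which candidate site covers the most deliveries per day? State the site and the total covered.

Coverage radius r = 8 mi; a point is covered iff (Δx)²+(Δy)² ≤ 8² = 64.
  Q (5, 17): covers {C, A, D, E} → 54
  R (14, 15): covers {C, A, E} → 45
  P (18, 3): covers {B} → 300
Maximum coverage at P: 300 deliveries per day.

P, covering 300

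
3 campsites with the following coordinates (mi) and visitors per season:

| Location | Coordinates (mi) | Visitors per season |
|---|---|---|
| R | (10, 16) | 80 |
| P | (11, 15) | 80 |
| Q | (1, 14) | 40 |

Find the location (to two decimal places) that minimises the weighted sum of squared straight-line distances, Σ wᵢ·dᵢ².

The minimiser of Σwᵢ‖p−pᵢ‖² is the weighted centroid p* = (Σwᵢpᵢ)/(Σwᵢ).
Σwᵢ = 200.
Σwᵢxᵢ = 80·10 + 80·11 + 40·1 = 1720.
Σwᵢyᵢ = 80·16 + 80·15 + 40·14 = 3040.
x* = 1720/200 = 8.60, y* = 3040/200 = 15.20.

(8.60, 15.20)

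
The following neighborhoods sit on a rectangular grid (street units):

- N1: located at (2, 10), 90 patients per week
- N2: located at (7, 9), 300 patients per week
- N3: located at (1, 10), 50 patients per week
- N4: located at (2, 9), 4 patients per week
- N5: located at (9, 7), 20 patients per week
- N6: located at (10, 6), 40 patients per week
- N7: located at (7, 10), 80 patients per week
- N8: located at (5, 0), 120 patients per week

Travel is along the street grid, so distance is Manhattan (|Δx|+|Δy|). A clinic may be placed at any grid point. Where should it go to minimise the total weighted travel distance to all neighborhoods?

Manhattan distance separates: Σwᵢ(|x−xᵢ|+|y−yᵢ|) = Σwᵢ|x−xᵢ| + Σwᵢ|y−yᵢ|, so x and y are optimised independently as 1-D weighted medians.
Total weight W = 704; half = 352.
x-coordinate, sorted with cumulative weight:
  x=1 (N3, w=50) cum 50
  x=2 (N1, w=90) cum 140
  x=2 (N4, w=4) cum 144
  x=5 (N8, w=120) cum 264
  x=7 (N2, w=300) cum 564  ← median
  x=7 (N7, w=80) cum 644
  x=9 (N5, w=20) cum 664
  x=10 (N6, w=40) cum 704
⇒ x* = 7
y-coordinate, sorted with cumulative weight:
  y=0 (N8, w=120) cum 120
  y=6 (N6, w=40) cum 160
  y=7 (N5, w=20) cum 180
  y=9 (N2, w=300) cum 480  ← median
  y=9 (N4, w=4) cum 484
  y=10 (N1, w=90) cum 574
  y=10 (N3, w=50) cum 624
  y=10 (N7, w=80) cum 704
⇒ y* = 9

(7, 9)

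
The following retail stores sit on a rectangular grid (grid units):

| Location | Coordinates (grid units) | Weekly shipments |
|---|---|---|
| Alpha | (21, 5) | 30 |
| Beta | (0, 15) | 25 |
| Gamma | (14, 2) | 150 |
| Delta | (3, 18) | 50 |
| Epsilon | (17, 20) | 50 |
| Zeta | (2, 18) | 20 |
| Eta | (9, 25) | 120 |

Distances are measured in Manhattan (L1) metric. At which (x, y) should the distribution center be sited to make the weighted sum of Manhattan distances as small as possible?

Manhattan distance separates: Σwᵢ(|x−xᵢ|+|y−yᵢ|) = Σwᵢ|x−xᵢ| + Σwᵢ|y−yᵢ|, so x and y are optimised independently as 1-D weighted medians.
Total weight W = 445; half = 222.5.
x-coordinate, sorted with cumulative weight:
  x=0 (Beta, w=25) cum 25
  x=2 (Zeta, w=20) cum 45
  x=3 (Delta, w=50) cum 95
  x=9 (Eta, w=120) cum 215
  x=14 (Gamma, w=150) cum 365  ← median
  x=17 (Epsilon, w=50) cum 415
  x=21 (Alpha, w=30) cum 445
⇒ x* = 14
y-coordinate, sorted with cumulative weight:
  y=2 (Gamma, w=150) cum 150
  y=5 (Alpha, w=30) cum 180
  y=15 (Beta, w=25) cum 205
  y=18 (Delta, w=50) cum 255  ← median
  y=18 (Zeta, w=20) cum 275
  y=20 (Epsilon, w=50) cum 325
  y=25 (Eta, w=120) cum 445
⇒ y* = 18

(14, 18)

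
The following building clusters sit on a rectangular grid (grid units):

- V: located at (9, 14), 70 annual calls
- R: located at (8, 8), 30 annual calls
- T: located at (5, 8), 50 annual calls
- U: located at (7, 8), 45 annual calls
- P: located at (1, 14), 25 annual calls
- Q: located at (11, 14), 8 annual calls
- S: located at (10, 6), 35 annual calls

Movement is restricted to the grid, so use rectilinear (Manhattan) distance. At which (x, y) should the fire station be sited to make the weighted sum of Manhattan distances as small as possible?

(8, 8)

Manhattan distance separates: Σwᵢ(|x−xᵢ|+|y−yᵢ|) = Σwᵢ|x−xᵢ| + Σwᵢ|y−yᵢ|, so x and y are optimised independently as 1-D weighted medians.
Total weight W = 263; half = 131.5.
x-coordinate, sorted with cumulative weight:
  x=1 (P, w=25) cum 25
  x=5 (T, w=50) cum 75
  x=7 (U, w=45) cum 120
  x=8 (R, w=30) cum 150  ← median
  x=9 (V, w=70) cum 220
  x=10 (S, w=35) cum 255
  x=11 (Q, w=8) cum 263
⇒ x* = 8
y-coordinate, sorted with cumulative weight:
  y=6 (S, w=35) cum 35
  y=8 (R, w=30) cum 65
  y=8 (T, w=50) cum 115
  y=8 (U, w=45) cum 160  ← median
  y=14 (V, w=70) cum 230
  y=14 (P, w=25) cum 255
  y=14 (Q, w=8) cum 263
⇒ y* = 8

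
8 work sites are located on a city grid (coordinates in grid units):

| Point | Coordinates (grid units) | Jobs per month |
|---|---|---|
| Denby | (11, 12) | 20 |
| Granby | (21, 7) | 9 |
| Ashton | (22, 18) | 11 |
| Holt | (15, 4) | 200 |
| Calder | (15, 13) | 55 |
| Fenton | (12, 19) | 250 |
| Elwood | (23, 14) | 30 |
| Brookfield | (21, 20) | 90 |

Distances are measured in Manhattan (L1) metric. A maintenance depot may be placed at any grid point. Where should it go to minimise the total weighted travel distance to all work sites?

(15, 19)

Manhattan distance separates: Σwᵢ(|x−xᵢ|+|y−yᵢ|) = Σwᵢ|x−xᵢ| + Σwᵢ|y−yᵢ|, so x and y are optimised independently as 1-D weighted medians.
Total weight W = 665; half = 332.5.
x-coordinate, sorted with cumulative weight:
  x=11 (Denby, w=20) cum 20
  x=12 (Fenton, w=250) cum 270
  x=15 (Holt, w=200) cum 470  ← median
  x=15 (Calder, w=55) cum 525
  x=21 (Granby, w=9) cum 534
  x=21 (Brookfield, w=90) cum 624
  x=22 (Ashton, w=11) cum 635
  x=23 (Elwood, w=30) cum 665
⇒ x* = 15
y-coordinate, sorted with cumulative weight:
  y=4 (Holt, w=200) cum 200
  y=7 (Granby, w=9) cum 209
  y=12 (Denby, w=20) cum 229
  y=13 (Calder, w=55) cum 284
  y=14 (Elwood, w=30) cum 314
  y=18 (Ashton, w=11) cum 325
  y=19 (Fenton, w=250) cum 575  ← median
  y=20 (Brookfield, w=90) cum 665
⇒ y* = 19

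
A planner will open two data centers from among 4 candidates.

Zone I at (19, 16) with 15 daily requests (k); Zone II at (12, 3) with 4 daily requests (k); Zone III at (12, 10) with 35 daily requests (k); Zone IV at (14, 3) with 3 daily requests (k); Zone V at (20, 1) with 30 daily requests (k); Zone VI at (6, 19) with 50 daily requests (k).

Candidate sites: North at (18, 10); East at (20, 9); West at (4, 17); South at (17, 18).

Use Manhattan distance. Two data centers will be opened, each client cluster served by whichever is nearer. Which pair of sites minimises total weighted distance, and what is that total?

Evaluate every pair (each demand assigned to the nearer of the two):
  {North, West}: total = 930
  {East, West}: total = 967
  {North, South}: total = 1285
  {East, South}: total = 1307
  {West, South}: total = 1449
  {North, East}: total = 1690
Best pair: {North, West} with total 930.

{North, West}, total 930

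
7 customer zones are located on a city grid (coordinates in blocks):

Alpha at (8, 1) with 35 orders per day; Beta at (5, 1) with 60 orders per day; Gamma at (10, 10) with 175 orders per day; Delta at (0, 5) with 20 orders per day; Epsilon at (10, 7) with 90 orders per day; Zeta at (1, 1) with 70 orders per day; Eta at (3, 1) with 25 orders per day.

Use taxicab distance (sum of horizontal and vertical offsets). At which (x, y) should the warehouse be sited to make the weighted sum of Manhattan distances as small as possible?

(10, 7)

Manhattan distance separates: Σwᵢ(|x−xᵢ|+|y−yᵢ|) = Σwᵢ|x−xᵢ| + Σwᵢ|y−yᵢ|, so x and y are optimised independently as 1-D weighted medians.
Total weight W = 475; half = 237.5.
x-coordinate, sorted with cumulative weight:
  x=0 (Delta, w=20) cum 20
  x=1 (Zeta, w=70) cum 90
  x=3 (Eta, w=25) cum 115
  x=5 (Beta, w=60) cum 175
  x=8 (Alpha, w=35) cum 210
  x=10 (Gamma, w=175) cum 385  ← median
  x=10 (Epsilon, w=90) cum 475
⇒ x* = 10
y-coordinate, sorted with cumulative weight:
  y=1 (Alpha, w=35) cum 35
  y=1 (Beta, w=60) cum 95
  y=1 (Zeta, w=70) cum 165
  y=1 (Eta, w=25) cum 190
  y=5 (Delta, w=20) cum 210
  y=7 (Epsilon, w=90) cum 300  ← median
  y=10 (Gamma, w=175) cum 475
⇒ y* = 7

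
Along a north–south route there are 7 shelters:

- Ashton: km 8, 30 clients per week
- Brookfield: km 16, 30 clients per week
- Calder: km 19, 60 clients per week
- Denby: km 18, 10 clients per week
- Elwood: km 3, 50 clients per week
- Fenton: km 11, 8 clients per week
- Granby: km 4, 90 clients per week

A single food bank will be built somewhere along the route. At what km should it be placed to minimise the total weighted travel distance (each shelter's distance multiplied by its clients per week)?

x = 4

For a sum of weighted absolute distances on a line, the optimum is the weighted median (not the mean). Total weight W = 278; half-weight = 139.
Sort by position and accumulate weight:
  km 3 (Elwood, w=50) → cum 50
  km 4 (Granby, w=90) → cum 140  ≥ 139 → median here
  km 8 (Ashton, w=30) → cum 170
  km 11 (Fenton, w=8) → cum 178
  km 16 (Brookfield, w=30) → cum 208
  km 18 (Denby, w=10) → cum 218
  km 19 (Calder, w=60) → cum 278
Optimal location: km 4.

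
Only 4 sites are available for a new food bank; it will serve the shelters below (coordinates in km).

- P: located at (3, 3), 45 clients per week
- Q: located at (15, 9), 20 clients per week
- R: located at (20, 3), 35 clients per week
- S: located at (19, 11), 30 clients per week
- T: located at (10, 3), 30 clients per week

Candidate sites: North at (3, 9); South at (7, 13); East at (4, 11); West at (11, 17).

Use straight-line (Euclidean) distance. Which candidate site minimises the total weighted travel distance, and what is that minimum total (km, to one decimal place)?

North, total 1901.3 km

Total weighted distance at each candidate:
  North (3, 9): total = 1901.3
  South (7, 13): total = 1915.8
  East (4, 11): total = 1962.5
  West (11, 17): total = 2208.1
Minimum is at North with total 1901.3 km.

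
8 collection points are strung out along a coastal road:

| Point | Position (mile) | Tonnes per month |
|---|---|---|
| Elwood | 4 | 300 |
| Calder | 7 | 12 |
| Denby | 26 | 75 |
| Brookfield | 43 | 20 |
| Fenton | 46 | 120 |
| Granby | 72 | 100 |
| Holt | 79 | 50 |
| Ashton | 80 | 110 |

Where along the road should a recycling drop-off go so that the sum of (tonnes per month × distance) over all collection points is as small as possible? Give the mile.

x = 43

For a sum of weighted absolute distances on a line, the optimum is the weighted median (not the mean). Total weight W = 787; half-weight = 393.5.
Sort by position and accumulate weight:
  mile 4 (Elwood, w=300) → cum 300
  mile 7 (Calder, w=12) → cum 312
  mile 26 (Denby, w=75) → cum 387
  mile 43 (Brookfield, w=20) → cum 407  ≥ 393.5 → median here
  mile 46 (Fenton, w=120) → cum 527
  mile 72 (Granby, w=100) → cum 627
  mile 79 (Holt, w=50) → cum 677
  mile 80 (Ashton, w=110) → cum 787
Optimal location: mile 43.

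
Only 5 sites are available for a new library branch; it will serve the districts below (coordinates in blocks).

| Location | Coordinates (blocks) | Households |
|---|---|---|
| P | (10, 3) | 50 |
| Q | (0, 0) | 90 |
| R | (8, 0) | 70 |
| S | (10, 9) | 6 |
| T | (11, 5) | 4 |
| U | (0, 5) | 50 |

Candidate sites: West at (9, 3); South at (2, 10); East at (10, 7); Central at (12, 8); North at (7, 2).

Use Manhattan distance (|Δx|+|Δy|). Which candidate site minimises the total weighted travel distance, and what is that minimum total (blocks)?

Total weighted distance at each candidate:
  West (9, 3): total = 2018
  South (2, 10): total = 3410
  East (10, 7): total = 2984
  Central (12, 8): total = 3774
  North (7, 2): total = 1808
Minimum is at North with total 1808 blocks.

North, total 1808 blocks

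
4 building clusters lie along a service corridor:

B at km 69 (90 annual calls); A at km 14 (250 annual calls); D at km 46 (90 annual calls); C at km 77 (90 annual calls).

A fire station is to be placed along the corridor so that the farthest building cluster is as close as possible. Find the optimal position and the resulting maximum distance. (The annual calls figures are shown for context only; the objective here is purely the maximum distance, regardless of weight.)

The 1-center on a line is the midpoint of the two extreme points: leftmost at 14, rightmost at 77.
Optimal location = (14 + 77)/2 = 45.5; maximum distance = (77 − 14)/2 = 31.5.

location 45.5, max distance 31.5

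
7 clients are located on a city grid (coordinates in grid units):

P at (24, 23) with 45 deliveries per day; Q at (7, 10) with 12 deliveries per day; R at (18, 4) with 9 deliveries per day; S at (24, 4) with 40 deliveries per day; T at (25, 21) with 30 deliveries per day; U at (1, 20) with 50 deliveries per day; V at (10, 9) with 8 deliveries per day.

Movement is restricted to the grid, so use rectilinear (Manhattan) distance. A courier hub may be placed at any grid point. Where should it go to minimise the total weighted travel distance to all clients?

Manhattan distance separates: Σwᵢ(|x−xᵢ|+|y−yᵢ|) = Σwᵢ|x−xᵢ| + Σwᵢ|y−yᵢ|, so x and y are optimised independently as 1-D weighted medians.
Total weight W = 194; half = 97.
x-coordinate, sorted with cumulative weight:
  x=1 (U, w=50) cum 50
  x=7 (Q, w=12) cum 62
  x=10 (V, w=8) cum 70
  x=18 (R, w=9) cum 79
  x=24 (P, w=45) cum 124  ← median
  x=24 (S, w=40) cum 164
  x=25 (T, w=30) cum 194
⇒ x* = 24
y-coordinate, sorted with cumulative weight:
  y=4 (R, w=9) cum 9
  y=4 (S, w=40) cum 49
  y=9 (V, w=8) cum 57
  y=10 (Q, w=12) cum 69
  y=20 (U, w=50) cum 119  ← median
  y=21 (T, w=30) cum 149
  y=23 (P, w=45) cum 194
⇒ y* = 20

(24, 20)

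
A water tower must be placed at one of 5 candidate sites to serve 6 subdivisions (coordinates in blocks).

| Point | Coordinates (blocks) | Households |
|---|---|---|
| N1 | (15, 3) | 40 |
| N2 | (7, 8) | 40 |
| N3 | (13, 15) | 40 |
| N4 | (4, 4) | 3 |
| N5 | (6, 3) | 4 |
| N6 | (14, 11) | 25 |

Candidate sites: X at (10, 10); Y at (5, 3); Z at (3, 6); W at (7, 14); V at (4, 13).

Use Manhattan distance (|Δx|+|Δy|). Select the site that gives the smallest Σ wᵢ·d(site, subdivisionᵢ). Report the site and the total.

Total weighted distance at each candidate:
  X (10, 10): total = 1205
  Y (5, 3): total = 1915
  Z (3, 6): total = 2033
  W (7, 14): total = 1617
  V (4, 13): total = 1975
Minimum is at X with total 1205 blocks.

X, total 1205 blocks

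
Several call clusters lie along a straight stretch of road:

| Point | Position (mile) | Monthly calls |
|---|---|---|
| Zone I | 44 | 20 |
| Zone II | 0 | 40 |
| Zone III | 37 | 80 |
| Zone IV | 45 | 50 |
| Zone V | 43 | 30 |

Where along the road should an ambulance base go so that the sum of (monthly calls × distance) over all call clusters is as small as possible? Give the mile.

x = 37

For a sum of weighted absolute distances on a line, the optimum is the weighted median (not the mean). Total weight W = 220; half-weight = 110.
Sort by position and accumulate weight:
  mile 0 (Zone II, w=40) → cum 40
  mile 37 (Zone III, w=80) → cum 120  ≥ 110 → median here
  mile 43 (Zone V, w=30) → cum 150
  mile 44 (Zone I, w=20) → cum 170
  mile 45 (Zone IV, w=50) → cum 220
Optimal location: mile 37.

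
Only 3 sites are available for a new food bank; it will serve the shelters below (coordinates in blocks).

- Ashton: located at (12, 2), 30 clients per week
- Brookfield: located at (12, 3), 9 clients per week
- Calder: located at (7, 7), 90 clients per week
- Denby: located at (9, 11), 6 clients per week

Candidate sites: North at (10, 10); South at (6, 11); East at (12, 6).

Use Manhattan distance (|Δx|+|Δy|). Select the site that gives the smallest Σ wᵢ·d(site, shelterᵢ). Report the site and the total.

East, total 735 blocks

Total weighted distance at each candidate:
  North (10, 10): total = 933
  South (6, 11): total = 1044
  East (12, 6): total = 735
Minimum is at East with total 735 blocks.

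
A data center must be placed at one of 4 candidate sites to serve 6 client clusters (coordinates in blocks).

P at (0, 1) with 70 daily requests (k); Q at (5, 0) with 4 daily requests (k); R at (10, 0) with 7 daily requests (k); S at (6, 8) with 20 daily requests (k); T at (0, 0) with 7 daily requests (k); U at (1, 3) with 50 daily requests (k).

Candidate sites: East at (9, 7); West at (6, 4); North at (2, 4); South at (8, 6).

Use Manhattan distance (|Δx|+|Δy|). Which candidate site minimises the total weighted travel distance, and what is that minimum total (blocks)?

Total weighted distance at each candidate:
  East (9, 7): total = 1942
  West (6, 4): total = 1156
  North (2, 4): total = 764
  South (8, 6): total = 1680
Minimum is at North with total 764 blocks.

North, total 764 blocks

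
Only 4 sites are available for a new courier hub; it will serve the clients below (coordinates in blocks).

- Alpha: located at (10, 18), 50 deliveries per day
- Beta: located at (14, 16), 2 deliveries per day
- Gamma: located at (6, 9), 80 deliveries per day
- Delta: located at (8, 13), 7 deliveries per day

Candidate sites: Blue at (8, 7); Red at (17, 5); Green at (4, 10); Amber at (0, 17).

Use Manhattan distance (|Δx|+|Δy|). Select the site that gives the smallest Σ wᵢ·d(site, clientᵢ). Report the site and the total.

Total weighted distance at each candidate:
  Blue (8, 7): total = 1042
  Red (17, 5): total = 2347
  Green (4, 10): total = 1021
  Amber (0, 17): total = 1784
Minimum is at Green with total 1021 blocks.

Green, total 1021 blocks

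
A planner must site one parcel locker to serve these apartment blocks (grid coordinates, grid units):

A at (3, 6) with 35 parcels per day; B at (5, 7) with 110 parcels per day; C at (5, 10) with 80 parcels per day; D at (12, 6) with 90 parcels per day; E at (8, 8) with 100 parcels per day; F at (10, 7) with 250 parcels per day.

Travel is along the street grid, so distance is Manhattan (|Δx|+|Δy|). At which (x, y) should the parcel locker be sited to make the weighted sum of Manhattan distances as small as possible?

Manhattan distance separates: Σwᵢ(|x−xᵢ|+|y−yᵢ|) = Σwᵢ|x−xᵢ| + Σwᵢ|y−yᵢ|, so x and y are optimised independently as 1-D weighted medians.
Total weight W = 665; half = 332.5.
x-coordinate, sorted with cumulative weight:
  x=3 (A, w=35) cum 35
  x=5 (B, w=110) cum 145
  x=5 (C, w=80) cum 225
  x=8 (E, w=100) cum 325
  x=10 (F, w=250) cum 575  ← median
  x=12 (D, w=90) cum 665
⇒ x* = 10
y-coordinate, sorted with cumulative weight:
  y=6 (A, w=35) cum 35
  y=6 (D, w=90) cum 125
  y=7 (B, w=110) cum 235
  y=7 (F, w=250) cum 485  ← median
  y=8 (E, w=100) cum 585
  y=10 (C, w=80) cum 665
⇒ y* = 7

(10, 7)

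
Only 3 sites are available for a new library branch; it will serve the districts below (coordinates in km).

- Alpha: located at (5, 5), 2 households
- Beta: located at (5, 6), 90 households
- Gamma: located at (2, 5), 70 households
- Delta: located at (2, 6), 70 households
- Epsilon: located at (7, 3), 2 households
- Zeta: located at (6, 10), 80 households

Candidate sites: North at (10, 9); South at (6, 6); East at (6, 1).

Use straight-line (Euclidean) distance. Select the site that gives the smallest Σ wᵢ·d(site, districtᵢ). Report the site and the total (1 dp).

South, total 987.8 km

Total weighted distance at each candidate:
  North (10, 9): total = 2105.0
  South (6, 6): total = 987.8
  East (6, 1): total = 2035.8
Minimum is at South with total 987.8 km.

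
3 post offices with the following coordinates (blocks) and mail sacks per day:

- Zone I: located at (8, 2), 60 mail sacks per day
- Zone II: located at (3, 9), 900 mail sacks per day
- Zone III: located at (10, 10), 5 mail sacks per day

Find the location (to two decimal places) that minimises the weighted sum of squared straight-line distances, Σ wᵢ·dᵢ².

The minimiser of Σwᵢ‖p−pᵢ‖² is the weighted centroid p* = (Σwᵢpᵢ)/(Σwᵢ).
Σwᵢ = 965.
Σwᵢxᵢ = 60·8 + 900·3 + 5·10 = 3230.
Σwᵢyᵢ = 60·2 + 900·9 + 5·10 = 8270.
x* = 3230/965 = 3.35, y* = 8270/965 = 8.57.

(3.35, 8.57)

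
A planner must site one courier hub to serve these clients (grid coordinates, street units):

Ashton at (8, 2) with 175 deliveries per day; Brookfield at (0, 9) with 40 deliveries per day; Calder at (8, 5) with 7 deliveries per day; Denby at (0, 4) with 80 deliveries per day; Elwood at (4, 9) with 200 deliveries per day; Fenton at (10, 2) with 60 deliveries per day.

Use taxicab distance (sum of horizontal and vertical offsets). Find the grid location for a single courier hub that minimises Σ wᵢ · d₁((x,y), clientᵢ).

(4, 4)

Manhattan distance separates: Σwᵢ(|x−xᵢ|+|y−yᵢ|) = Σwᵢ|x−xᵢ| + Σwᵢ|y−yᵢ|, so x and y are optimised independently as 1-D weighted medians.
Total weight W = 562; half = 281.
x-coordinate, sorted with cumulative weight:
  x=0 (Brookfield, w=40) cum 40
  x=0 (Denby, w=80) cum 120
  x=4 (Elwood, w=200) cum 320  ← median
  x=8 (Ashton, w=175) cum 495
  x=8 (Calder, w=7) cum 502
  x=10 (Fenton, w=60) cum 562
⇒ x* = 4
y-coordinate, sorted with cumulative weight:
  y=2 (Ashton, w=175) cum 175
  y=2 (Fenton, w=60) cum 235
  y=4 (Denby, w=80) cum 315  ← median
  y=5 (Calder, w=7) cum 322
  y=9 (Brookfield, w=40) cum 362
  y=9 (Elwood, w=200) cum 562
⇒ y* = 4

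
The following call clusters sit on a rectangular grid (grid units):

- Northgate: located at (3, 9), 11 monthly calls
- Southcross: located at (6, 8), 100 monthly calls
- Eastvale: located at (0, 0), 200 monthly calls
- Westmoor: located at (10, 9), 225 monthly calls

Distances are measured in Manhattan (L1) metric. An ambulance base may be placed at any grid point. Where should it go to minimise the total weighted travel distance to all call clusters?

Manhattan distance separates: Σwᵢ(|x−xᵢ|+|y−yᵢ|) = Σwᵢ|x−xᵢ| + Σwᵢ|y−yᵢ|, so x and y are optimised independently as 1-D weighted medians.
Total weight W = 536; half = 268.
x-coordinate, sorted with cumulative weight:
  x=0 (Eastvale, w=200) cum 200
  x=3 (Northgate, w=11) cum 211
  x=6 (Southcross, w=100) cum 311  ← median
  x=10 (Westmoor, w=225) cum 536
⇒ x* = 6
y-coordinate, sorted with cumulative weight:
  y=0 (Eastvale, w=200) cum 200
  y=8 (Southcross, w=100) cum 300  ← median
  y=9 (Northgate, w=11) cum 311
  y=9 (Westmoor, w=225) cum 536
⇒ y* = 8

(6, 8)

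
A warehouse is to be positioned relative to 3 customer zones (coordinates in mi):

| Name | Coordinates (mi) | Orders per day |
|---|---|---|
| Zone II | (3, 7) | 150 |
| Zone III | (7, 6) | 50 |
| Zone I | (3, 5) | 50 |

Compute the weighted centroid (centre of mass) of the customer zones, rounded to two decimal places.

The minimiser of Σwᵢ‖p−pᵢ‖² is the weighted centroid p* = (Σwᵢpᵢ)/(Σwᵢ).
Σwᵢ = 250.
Σwᵢxᵢ = 150·3 + 50·7 + 50·3 = 950.
Σwᵢyᵢ = 150·7 + 50·6 + 50·5 = 1600.
x* = 950/250 = 3.80, y* = 1600/250 = 6.40.

(3.80, 6.40)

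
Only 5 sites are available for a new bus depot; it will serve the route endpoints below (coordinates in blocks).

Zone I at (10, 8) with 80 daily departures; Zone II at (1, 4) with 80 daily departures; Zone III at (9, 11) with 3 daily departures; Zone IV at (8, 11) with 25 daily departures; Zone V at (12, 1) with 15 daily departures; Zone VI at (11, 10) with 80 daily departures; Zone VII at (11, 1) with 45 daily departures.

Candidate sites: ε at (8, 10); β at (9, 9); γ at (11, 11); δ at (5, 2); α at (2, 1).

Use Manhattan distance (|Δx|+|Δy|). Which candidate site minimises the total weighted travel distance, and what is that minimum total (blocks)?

β, total 2136 blocks

Total weighted distance at each candidate:
  ε (8, 10): total = 2366
  β (9, 9): total = 2136
  γ (11, 11): total = 2456
  δ (5, 2): total = 3254
  α (2, 1): total = 3966
Minimum is at β with total 2136 blocks.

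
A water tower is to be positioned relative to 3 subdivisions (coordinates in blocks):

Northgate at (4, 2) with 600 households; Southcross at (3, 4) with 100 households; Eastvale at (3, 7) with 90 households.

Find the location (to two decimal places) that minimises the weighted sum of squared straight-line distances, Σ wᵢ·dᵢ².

(3.76, 2.82)

The minimiser of Σwᵢ‖p−pᵢ‖² is the weighted centroid p* = (Σwᵢpᵢ)/(Σwᵢ).
Σwᵢ = 790.
Σwᵢxᵢ = 600·4 + 100·3 + 90·3 = 2970.
Σwᵢyᵢ = 600·2 + 100·4 + 90·7 = 2230.
x* = 2970/790 = 3.76, y* = 2230/790 = 2.82.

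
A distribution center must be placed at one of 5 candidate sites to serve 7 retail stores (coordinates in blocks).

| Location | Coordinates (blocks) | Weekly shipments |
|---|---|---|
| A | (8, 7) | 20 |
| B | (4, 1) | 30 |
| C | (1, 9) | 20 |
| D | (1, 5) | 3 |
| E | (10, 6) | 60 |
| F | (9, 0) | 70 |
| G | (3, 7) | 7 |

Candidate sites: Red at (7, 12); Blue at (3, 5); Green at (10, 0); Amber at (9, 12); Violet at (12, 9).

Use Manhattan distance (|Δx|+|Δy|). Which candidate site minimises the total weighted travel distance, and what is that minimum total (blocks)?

Total weighted distance at each candidate:
  Red (7, 12): total = 2342
  Blue (3, 5): total = 1680
  Green (10, 0): total = 1320
  Amber (9, 12): total = 2202
  Violet (12, 9): total = 2082
Minimum is at Green with total 1320 blocks.

Green, total 1320 blocks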